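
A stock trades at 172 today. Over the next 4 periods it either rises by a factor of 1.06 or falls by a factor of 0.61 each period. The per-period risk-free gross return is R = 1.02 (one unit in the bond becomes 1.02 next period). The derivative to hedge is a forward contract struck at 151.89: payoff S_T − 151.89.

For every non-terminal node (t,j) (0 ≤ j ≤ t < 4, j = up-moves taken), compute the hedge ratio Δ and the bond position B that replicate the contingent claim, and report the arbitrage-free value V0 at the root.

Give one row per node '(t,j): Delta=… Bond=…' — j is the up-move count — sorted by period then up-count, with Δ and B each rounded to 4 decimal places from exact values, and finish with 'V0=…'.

(0,0): Delta=1.0000 Bond=-140.3229
(1,0): Delta=1.0000 Bond=-143.1293
(1,1): Delta=1.0000 Bond=-143.1293
(2,0): Delta=1.0000 Bond=-145.9919
(2,1): Delta=1.0000 Bond=-145.9919
(2,2): Delta=1.0000 Bond=-145.9919
(3,0): Delta=1.0000 Bond=-148.9118
(3,1): Delta=1.0000 Bond=-148.9118
(3,2): Delta=1.0000 Bond=-148.9118
(3,3): Delta=1.0000 Bond=-148.9118
V0=31.6771

Since d<R<u, set p* = (R−d)/(u−d) = 0.9111; price each node as the discounted p*-expectation of its children.
Payoff layer (t=4): V(4,0)=-128.0752, V(4,1)=-110.5068, V(4,2)=-79.9783, V(4,3)=-26.9286, V(4,4)=65.2560
Node (3,0) S=39.0407: V=(p*·-110.5068+(1−p*)·-128.0752)/1.02=-109.8710; Δ=(-110.5068−-128.0752)/(41.3832−23.8148)=1.0000; B=V−Δ·S=-148.9118
Node (3,1) S=67.8413: V=(p*·-79.9783+(1−p*)·-110.5068)/1.02=-81.0705; Δ=(-79.9783−-110.5068)/(71.9117−41.3832)=1.0000; B=V−Δ·S=-148.9118
Node (3,2) S=117.8881: V=(p*·-26.9286+(1−p*)·-79.9783)/1.02=-31.0237; Δ=(-26.9286−-79.9783)/(124.9614−71.9117)=1.0000; B=V−Δ·S=-148.9118
Node (3,3) S=204.8548: V=(p*·65.2560+(1−p*)·-26.9286)/1.02=55.9430; Δ=(65.2560−-26.9286)/(217.1460−124.9614)=1.0000; B=V−Δ·S=-148.9118
Node (2,0) S=64.0012: V=(p*·-81.0705+(1−p*)·-109.8710)/1.02=-81.9907; Δ=(-81.0705−-109.8710)/(67.8413−39.0407)=1.0000; B=V−Δ·S=-145.9919
Node (2,1) S=111.2152: V=(p*·-31.0237+(1−p*)·-81.0705)/1.02=-34.7767; Δ=(-31.0237−-81.0705)/(117.8881−67.8413)=1.0000; B=V−Δ·S=-145.9919
Node (2,2) S=193.2592: V=(p*·55.9430+(1−p*)·-31.0237)/1.02=47.2673; Δ=(55.9430−-31.0237)/(204.8548−117.8881)=1.0000; B=V−Δ·S=-145.9919
Node (1,0) S=104.9200: V=(p*·-34.7767+(1−p*)·-81.9907)/1.02=-38.2093; Δ=(-34.7767−-81.9907)/(111.2152−64.0012)=1.0000; B=V−Δ·S=-143.1293
Node (1,1) S=182.3200: V=(p*·47.2673+(1−p*)·-34.7767)/1.02=39.1907; Δ=(47.2673−-34.7767)/(193.2592−111.2152)=1.0000; B=V−Δ·S=-143.1293
Node (0,0) S=172.0000: V=(p*·39.1907+(1−p*)·-38.2093)/1.02=31.6771; Δ=(39.1907−-38.2093)/(182.3200−104.9200)=1.0000; B=V−Δ·S=-140.3229
Self-financing check: at every node Δ·S+B equals the discounted successor values.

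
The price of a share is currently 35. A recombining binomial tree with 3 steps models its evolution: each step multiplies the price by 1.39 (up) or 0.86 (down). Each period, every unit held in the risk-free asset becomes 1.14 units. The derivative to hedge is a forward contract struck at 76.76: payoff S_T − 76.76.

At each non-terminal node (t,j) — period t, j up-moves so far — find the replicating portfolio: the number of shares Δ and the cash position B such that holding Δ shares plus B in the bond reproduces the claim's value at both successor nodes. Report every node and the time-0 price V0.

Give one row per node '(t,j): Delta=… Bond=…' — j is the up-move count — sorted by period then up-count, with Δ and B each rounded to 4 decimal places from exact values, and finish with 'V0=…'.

Under the risk-neutral measure, an up-move has probability p* = (R−d)/(u−d) = 0.5283 and values discount at R = 1.14.
Terminal payoffs: V(3,0)=-54.4980, V(3,1)=-40.7785, V(3,2)=-18.6038, V(3,3)=17.2367
  t=2,j=0: stock 25.8860 → up 35.9815 (V=-40.7785), down 22.2620 (V=-54.4980). Price -41.4473; hedge Δ=1.0000, bond B=-67.3333.
  t=2,j=1: stock 41.8390 → up 58.1562 (V=-18.6038), down 35.9815 (V=-40.7785). Price -25.4943; hedge Δ=1.0000, bond B=-67.3333.
  t=2,j=2: stock 67.6235 → up 93.9967 (V=17.2367), down 58.1562 (V=-18.6038). Price 0.2902; hedge Δ=1.0000, bond B=-67.3333.
  t=1,j=0: stock 30.1000 → up 41.8390 (V=-25.4943), down 25.8860 (V=-41.4473). Price -28.9643; hedge Δ=1.0000, bond B=-59.0643.
  t=1,j=1: stock 48.6500 → up 67.6235 (V=0.2902), down 41.8390 (V=-25.4943). Price -10.4143; hedge Δ=1.0000, bond B=-59.0643.
  t=0,j=0: stock 35.0000 → up 48.6500 (V=-10.4143), down 30.1000 (V=-28.9643). Price -16.8108; hedge Δ=1.0000, bond B=-51.8108.
Each (Δ,B) replicates both successor values, so the strategy is self-financing and V0 is arbitrage-free.

(0,0): Delta=1.0000 Bond=-51.8108
(1,0): Delta=1.0000 Bond=-59.0643
(1,1): Delta=1.0000 Bond=-59.0643
(2,0): Delta=1.0000 Bond=-67.3333
(2,1): Delta=1.0000 Bond=-67.3333
(2,2): Delta=1.0000 Bond=-67.3333
V0=-16.8108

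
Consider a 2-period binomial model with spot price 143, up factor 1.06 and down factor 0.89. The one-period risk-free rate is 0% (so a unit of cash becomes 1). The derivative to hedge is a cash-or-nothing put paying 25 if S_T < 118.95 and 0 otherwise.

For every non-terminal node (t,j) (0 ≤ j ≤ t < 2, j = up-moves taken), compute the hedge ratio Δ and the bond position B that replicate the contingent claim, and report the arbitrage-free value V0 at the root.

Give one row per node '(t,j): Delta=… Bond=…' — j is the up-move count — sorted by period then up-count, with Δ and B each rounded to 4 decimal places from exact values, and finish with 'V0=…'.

No-arbitrage ⇒ martingale measure with p* = (R−d)/(u−d) = 0.6471.
Terminal values V(2,·): V(2,0)=25.0000, V(2,1)=0.0000, V(2,2)=0.0000
Node (1,0) S=127.2700: V=(p*·0.0000+(1−p*)·25.0000)/1=8.8235; Δ=(0.0000−25.0000)/(134.9062−113.2703)=-1.1555; B=V−Δ·S=155.8824
Node (1,1) S=151.5800: V=(p*·0.0000+(1−p*)·0.0000)/1=0.0000; Δ=(0.0000−0.0000)/(160.6748−134.9062)=0.0000; B=V−Δ·S=0.0000
Node (0,0) S=143.0000: V=(p*·0.0000+(1−p*)·8.8235)/1=3.1142; Δ=(0.0000−8.8235)/(151.5800−127.2700)=-0.3630; B=V−Δ·S=55.0173
Check: Δ(0,0)·S0 + B(0,0) = 3.1142 = V0.

(0,0): Delta=-0.3630 Bond=55.0173
(1,0): Delta=-1.1555 Bond=155.8824
(1,1): Delta=0.0000 Bond=0.0000
V0=3.1142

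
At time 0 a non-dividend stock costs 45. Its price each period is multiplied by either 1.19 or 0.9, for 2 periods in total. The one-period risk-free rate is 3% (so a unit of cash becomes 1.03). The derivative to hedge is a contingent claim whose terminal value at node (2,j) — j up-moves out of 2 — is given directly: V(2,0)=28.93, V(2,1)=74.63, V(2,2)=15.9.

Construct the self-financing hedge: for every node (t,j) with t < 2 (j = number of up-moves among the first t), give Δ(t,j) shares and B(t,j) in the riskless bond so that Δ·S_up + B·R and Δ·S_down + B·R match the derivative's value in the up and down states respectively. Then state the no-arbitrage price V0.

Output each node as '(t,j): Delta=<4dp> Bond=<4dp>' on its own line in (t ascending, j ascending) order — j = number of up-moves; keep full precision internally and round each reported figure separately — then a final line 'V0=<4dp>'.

(0,0): Delta=-0.0828 Bond=49.8367
(1,0): Delta=3.8910 Bond=-109.6093
(1,1): Delta=-3.7818 Bond=249.4131
V0=46.1090

No-arbitrage ⇒ martingale measure with p* = (R−d)/(u−d) = 0.4483.
Terminal values V(2,·): V(2,0)=28.9300, V(2,1)=74.6300, V(2,2)=15.9000
Node (1,0) S=40.5000: V=(p*·74.6300+(1−p*)·28.9300)/1.03=47.9769; Δ=(74.6300−28.9300)/(48.1950−36.4500)=3.8910; B=V−Δ·S=-109.6093
Node (1,1) S=53.5500: V=(p*·15.9000+(1−p*)·74.6300)/1.03=46.8959; Δ=(15.9000−74.6300)/(63.7245−48.1950)=-3.7818; B=V−Δ·S=249.4131
Node (0,0) S=45.0000: V=(p*·46.8959+(1−p*)·47.9769)/1.03=46.1090; Δ=(46.8959−47.9769)/(53.5500−40.5000)=-0.0828; B=V−Δ·S=49.8367
Each (Δ,B) replicates both successor values, so the strategy is self-financing and V0 is arbitrage-free.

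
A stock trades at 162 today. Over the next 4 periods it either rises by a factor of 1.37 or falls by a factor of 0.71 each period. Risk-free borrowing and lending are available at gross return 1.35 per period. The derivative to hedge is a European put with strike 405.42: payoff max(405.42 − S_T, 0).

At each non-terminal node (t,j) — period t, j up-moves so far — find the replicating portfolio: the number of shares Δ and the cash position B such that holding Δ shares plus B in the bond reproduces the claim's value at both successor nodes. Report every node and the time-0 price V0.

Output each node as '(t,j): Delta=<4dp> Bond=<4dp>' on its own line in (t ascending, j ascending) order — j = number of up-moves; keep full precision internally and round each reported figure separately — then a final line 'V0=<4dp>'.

Since d<R<u, set p* = (R−d)/(u−d) = 0.9697; price each node as the discounted p*-expectation of its children.
At expiry t=4: V(4,0)=364.2531, V(4,1)=325.9852, V(4,2)=252.1445, V(4,3)=109.6630, V(4,4)=0.0000
(3,0): S=57.9816. Δ = (V_up−V_dn)/(S_up−S_dn) = (325.9852−364.2531)/(79.4348−41.1669) = -1.0000. V = [p*·325.9852 + (1−p*)·364.2531]/1.35 = 242.3295. B = V − Δ·S = 300.3111.
(3,1): S=111.8800. Δ = (V_up−V_dn)/(S_up−S_dn) = (252.1445−325.9852)/(153.2755−79.4348) = -1.0000. V = [p*·252.1445 + (1−p*)·325.9852]/1.35 = 188.4312. B = V − Δ·S = 300.3111.
(3,2): S=215.8810. Δ = (V_up−V_dn)/(S_up−S_dn) = (109.6630−252.1445)/(295.7570−153.2755) = -1.0000. V = [p*·109.6630 + (1−p*)·252.1445]/1.35 = 84.4301. B = V − Δ·S = 300.3111.
(3,3): S=416.5592. Δ = (V_up−V_dn)/(S_up−S_dn) = (0.0000−109.6630)/(570.6861−295.7570) = -0.3989. V = [p*·0.0000 + (1−p*)·109.6630]/1.35 = 2.4616. B = V − Δ·S = 168.6176.
(2,0): S=81.6642. Δ = (V_up−V_dn)/(S_up−S_dn) = (188.4312−242.3295)/(111.8800−57.9816) = -1.0000. V = [p*·188.4312 + (1−p*)·242.3295]/1.35 = 140.7885. B = V − Δ·S = 222.4527.
(2,1): S=157.5774. Δ = (V_up−V_dn)/(S_up−S_dn) = (84.4301−188.4312)/(215.8810−111.8800) = -1.0000. V = [p*·84.4301 + (1−p*)·188.4312]/1.35 = 64.8753. B = V − Δ·S = 222.4527.
(2,2): S=304.0578. Δ = (V_up−V_dn)/(S_up−S_dn) = (2.4616−84.4301)/(416.5592−215.8810) = -0.4085. V = [p*·2.4616 + (1−p*)·84.4301]/1.35 = 3.6633. B = V − Δ·S = 127.8580.
(1,0): S=115.0200. Δ = (V_up−V_dn)/(S_up−S_dn) = (64.8753−140.7885)/(157.5774−81.6642) = -1.0000. V = [p*·64.8753 + (1−p*)·140.7885]/1.35 = 49.7598. B = V − Δ·S = 164.7798.
(1,1): S=221.9400. Δ = (V_up−V_dn)/(S_up−S_dn) = (3.6633−64.8753)/(304.0578−157.5774) = -0.4179. V = [p*·3.6633 + (1−p*)·64.8753]/1.35 = 4.0876. B = V − Δ·S = 96.8330.
(0,0): S=162.0000. Δ = (V_up−V_dn)/(S_up−S_dn) = (4.0876−49.7598)/(221.9400−115.0200) = -0.4272. V = [p*·4.0876 + (1−p*)·49.7598]/1.35 = 4.0530. B = V − Δ·S = 73.2533.
Each (Δ,B) replicates both successor values, so the strategy is self-financing and V0 is arbitrage-free.

(0,0): Delta=-0.4272 Bond=73.2533
(1,0): Delta=-1.0000 Bond=164.7798
(1,1): Delta=-0.4179 Bond=96.8330
(2,0): Delta=-1.0000 Bond=222.4527
(2,1): Delta=-1.0000 Bond=222.4527
(2,2): Delta=-0.4085 Bond=127.8580
(3,0): Delta=-1.0000 Bond=300.3111
(3,1): Delta=-1.0000 Bond=300.3111
(3,2): Delta=-1.0000 Bond=300.3111
(3,3): Delta=-0.3989 Bond=168.6176
V0=4.0530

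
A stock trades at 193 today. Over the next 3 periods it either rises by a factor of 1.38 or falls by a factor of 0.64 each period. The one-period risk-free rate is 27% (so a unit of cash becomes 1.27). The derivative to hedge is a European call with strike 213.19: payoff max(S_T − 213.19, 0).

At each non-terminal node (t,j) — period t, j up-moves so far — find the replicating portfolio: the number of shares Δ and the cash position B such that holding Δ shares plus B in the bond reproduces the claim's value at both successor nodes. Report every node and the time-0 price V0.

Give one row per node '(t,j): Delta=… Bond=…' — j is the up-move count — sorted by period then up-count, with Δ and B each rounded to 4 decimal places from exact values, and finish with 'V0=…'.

Since d<R<u, set p* = (R−d)/(u−d) = 0.8514; price each node as the discounted p*-expectation of its children.
Terminal values V(3,·): V(3,0)=0.0000, V(3,1)=0.0000, V(3,2)=22.0415, V(3,3)=294.0279
  t=2,j=0: stock 79.0528 → up 109.0929 (V=0.0000), down 50.5938 (V=0.0000). Price 0.0000; hedge Δ=0.0000, bond B=0.0000.
  t=2,j=1: stock 170.4576 → up 235.2315 (V=22.0415), down 109.0929 (V=0.0000). Price 14.7756; hedge Δ=0.1747, bond B=-15.0102.
  t=2,j=2: stock 367.5492 → up 507.2179 (V=294.0279), down 235.2315 (V=22.0415). Price 199.6831; hedge Δ=1.0000, bond B=-167.8661.
  t=1,j=0: stock 123.5200 → up 170.4576 (V=14.7756), down 79.0528 (V=0.0000). Price 9.9049; hedge Δ=0.1617, bond B=-10.0621.
  t=1,j=1: stock 266.3400 → up 367.5492 (V=199.6831), down 170.4576 (V=14.7756). Price 135.5880; hedge Δ=0.9382, bond B=-114.2869.
  t=0,j=0: stock 193.0000 → up 266.3400 (V=135.5880), down 123.5200 (V=9.9049). Price 92.0515; hedge Δ=0.8800, bond B=-77.7905.
Self-financing check: at every node Δ·S+B equals the discounted successor values.

(0,0): Delta=0.8800 Bond=-77.7905
(1,0): Delta=0.1617 Bond=-10.0621
(1,1): Delta=0.9382 Bond=-114.2869
(2,0): Delta=0.0000 Bond=0.0000
(2,1): Delta=0.1747 Bond=-15.0102
(2,2): Delta=1.0000 Bond=-167.8661
V0=92.0515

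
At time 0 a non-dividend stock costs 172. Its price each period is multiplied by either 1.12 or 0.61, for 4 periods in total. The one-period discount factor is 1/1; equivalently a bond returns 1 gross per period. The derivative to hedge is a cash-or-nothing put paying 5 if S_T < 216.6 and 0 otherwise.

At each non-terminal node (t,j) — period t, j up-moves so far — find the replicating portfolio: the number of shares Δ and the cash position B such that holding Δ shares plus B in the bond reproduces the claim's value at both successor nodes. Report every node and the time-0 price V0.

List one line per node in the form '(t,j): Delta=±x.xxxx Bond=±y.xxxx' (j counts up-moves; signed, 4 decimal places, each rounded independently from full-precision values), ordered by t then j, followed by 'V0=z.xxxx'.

(0,0): Delta=-0.0255 Bond=7.6743
(1,0): Delta=0.0000 Bond=5.0000
(1,1): Delta=-0.0298 Bond=8.4972
(2,0): Delta=0.0000 Bond=5.0000
(2,1): Delta=0.0000 Bond=5.0000
(2,2): Delta=-0.0347 Bond=9.5732
(3,0): Delta=0.0000 Bond=5.0000
(3,1): Delta=0.0000 Bond=5.0000
(3,2): Delta=0.0000 Bond=5.0000
(3,3): Delta=-0.0406 Bond=10.9804
V0=3.2902

Under the risk-neutral measure, an up-move has probability p* = (R−d)/(u−d) = 0.7647 and values discount at R = 1.
At expiry t=4: V(4,0)=5.0000, V(4,1)=5.0000, V(4,2)=5.0000, V(4,3)=5.0000, V(4,4)=0.0000
Node (3,0) S=39.0407: V=(p*·5.0000+(1−p*)·5.0000)/1=5.0000; Δ=(5.0000−5.0000)/(43.7256−23.8148)=0.0000; B=V−Δ·S=5.0000
Node (3,1) S=71.6813: V=(p*·5.0000+(1−p*)·5.0000)/1=5.0000; Δ=(5.0000−5.0000)/(80.2831−43.7256)=0.0000; B=V−Δ·S=5.0000
Node (3,2) S=131.6116: V=(p*·5.0000+(1−p*)·5.0000)/1=5.0000; Δ=(5.0000−5.0000)/(147.4050−80.2831)=0.0000; B=V−Δ·S=5.0000
Node (3,3) S=241.6476: V=(p*·0.0000+(1−p*)·5.0000)/1=1.1765; Δ=(0.0000−5.0000)/(270.6453−147.4050)=-0.0406; B=V−Δ·S=10.9804
Node (2,0) S=64.0012: V=(p*·5.0000+(1−p*)·5.0000)/1=5.0000; Δ=(5.0000−5.0000)/(71.6813−39.0407)=0.0000; B=V−Δ·S=5.0000
Node (2,1) S=117.5104: V=(p*·5.0000+(1−p*)·5.0000)/1=5.0000; Δ=(5.0000−5.0000)/(131.6116−71.6813)=0.0000; B=V−Δ·S=5.0000
Node (2,2) S=215.7568: V=(p*·1.1765+(1−p*)·5.0000)/1=2.0761; Δ=(1.1765−5.0000)/(241.6476−131.6116)=-0.0347; B=V−Δ·S=9.5732
Node (1,0) S=104.9200: V=(p*·5.0000+(1−p*)·5.0000)/1=5.0000; Δ=(5.0000−5.0000)/(117.5104−64.0012)=0.0000; B=V−Δ·S=5.0000
Node (1,1) S=192.6400: V=(p*·2.0761+(1−p*)·5.0000)/1=2.7641; Δ=(2.0761−5.0000)/(215.7568−117.5104)=-0.0298; B=V−Δ·S=8.4972
Node (0,0) S=172.0000: V=(p*·2.7641+(1−p*)·5.0000)/1=3.2902; Δ=(2.7641−5.0000)/(192.6400−104.9200)=-0.0255; B=V−Δ·S=7.6743
Each (Δ,B) replicates both successor values, so the strategy is self-financing and V0 is arbitrage-free.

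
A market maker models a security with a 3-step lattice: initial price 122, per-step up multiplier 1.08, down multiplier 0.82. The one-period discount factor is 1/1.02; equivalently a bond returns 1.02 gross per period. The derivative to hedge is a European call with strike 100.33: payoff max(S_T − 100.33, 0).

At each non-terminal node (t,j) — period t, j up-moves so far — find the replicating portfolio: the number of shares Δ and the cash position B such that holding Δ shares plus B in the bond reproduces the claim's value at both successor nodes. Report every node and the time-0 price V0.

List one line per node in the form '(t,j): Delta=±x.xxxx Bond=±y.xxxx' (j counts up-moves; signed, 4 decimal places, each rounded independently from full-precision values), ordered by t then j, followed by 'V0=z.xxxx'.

No-arbitrage ⇒ martingale measure with p* = (R−d)/(u−d) = 0.7692.
Payoff layer (t=3): V(3,0)=0.0000, V(3,1)=0.0000, V(3,2)=16.3567, V(3,3)=53.3549
(2,0): S=82.0328. Δ = (V_up−V_dn)/(S_up−S_dn) = (0.0000−0.0000)/(88.5954−67.2669) = 0.0000. V = [p*·0.0000 + (1−p*)·0.0000]/1.02 = 0.0000. B = V − Δ·S = 0.0000.
(2,1): S=108.0432. Δ = (V_up−V_dn)/(S_up−S_dn) = (16.3567−0.0000)/(116.6867−88.5954) = 0.5823. V = [p*·16.3567 + (1−p*)·0.0000]/1.02 = 12.3353. B = V − Δ·S = -50.5749.
(2,2): S=142.3008. Δ = (V_up−V_dn)/(S_up−S_dn) = (53.3549−16.3567)/(153.6849−116.6867) = 1.0000. V = [p*·53.3549 + (1−p*)·16.3567]/1.02 = 43.9381. B = V − Δ·S = -98.3627.
(1,0): S=100.0400. Δ = (V_up−V_dn)/(S_up−S_dn) = (12.3353−0.0000)/(108.0432−82.0328) = 0.4742. V = [p*·12.3353 + (1−p*)·0.0000]/1.02 = 9.3027. B = V − Δ·S = -38.1409.
(1,1): S=131.7600. Δ = (V_up−V_dn)/(S_up−S_dn) = (43.9381−12.3353)/(142.3008−108.0432) = 0.9225. V = [p*·43.9381 + (1−p*)·12.3353]/1.02 = 35.9266. B = V − Δ·S = -85.6223.
(0,0): S=122.0000. Δ = (V_up−V_dn)/(S_up−S_dn) = (35.9266−9.3027)/(131.7600−100.0400) = 0.8393. V = [p*·35.9266 + (1−p*)·9.3027]/1.02 = 29.1986. B = V − Δ·S = -73.2011.
Self-financing check: at every node Δ·S+B equals the discounted successor values.

(0,0): Delta=0.8393 Bond=-73.2011
(1,0): Delta=0.4742 Bond=-38.1409
(1,1): Delta=0.9225 Bond=-85.6223
(2,0): Delta=0.0000 Bond=0.0000
(2,1): Delta=0.5823 Bond=-50.5749
(2,2): Delta=1.0000 Bond=-98.3627
V0=29.1986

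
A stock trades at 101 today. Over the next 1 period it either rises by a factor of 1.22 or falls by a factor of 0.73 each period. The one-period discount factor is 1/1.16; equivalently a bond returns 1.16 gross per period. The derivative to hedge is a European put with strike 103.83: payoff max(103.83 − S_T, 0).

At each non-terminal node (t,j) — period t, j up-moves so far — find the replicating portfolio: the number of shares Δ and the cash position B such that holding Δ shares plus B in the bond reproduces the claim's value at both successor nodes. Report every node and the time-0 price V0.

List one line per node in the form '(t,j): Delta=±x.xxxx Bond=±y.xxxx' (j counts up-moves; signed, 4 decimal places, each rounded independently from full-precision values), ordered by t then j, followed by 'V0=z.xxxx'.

(0,0): Delta=-0.6082 Bond=64.6059
V0=3.1773

Risk-neutral probability p* = (R−d)/(u−d) = (1.16−0.73)/(1.22−0.73) = 0.8776.
Terminal payoffs: V(1,0)=30.1000, V(1,1)=0.0000
Node (0,0) S=101.0000: V=(p*·0.0000+(1−p*)·30.1000)/1.16=3.1773; Δ=(0.0000−30.1000)/(123.2200−73.7300)=-0.6082; B=V−Δ·S=64.6059
The time-0 hedge costs 3.1773, which is the no-arbitrage price.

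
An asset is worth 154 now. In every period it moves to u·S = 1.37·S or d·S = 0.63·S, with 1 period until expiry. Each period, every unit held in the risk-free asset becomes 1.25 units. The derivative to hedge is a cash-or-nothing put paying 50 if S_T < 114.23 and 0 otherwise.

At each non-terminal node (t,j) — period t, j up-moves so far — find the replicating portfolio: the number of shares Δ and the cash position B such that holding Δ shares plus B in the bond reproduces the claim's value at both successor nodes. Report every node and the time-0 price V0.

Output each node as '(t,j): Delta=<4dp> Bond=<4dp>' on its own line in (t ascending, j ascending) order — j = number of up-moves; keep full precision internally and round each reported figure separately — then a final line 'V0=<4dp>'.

No-arbitrage ⇒ martingale measure with p* = (R−d)/(u−d) = 0.8378.
At expiry t=1: V(1,0)=50.0000, V(1,1)=0.0000
  t=0,j=0: stock 154.0000 → up 210.9800 (V=0.0000), down 97.0200 (V=50.0000). Price 6.4865; hedge Δ=-0.4388, bond B=74.0541.
Each (Δ,B) replicates both successor values, so the strategy is self-financing and V0 is arbitrage-free.

(0,0): Delta=-0.4388 Bond=74.0541
V0=6.4865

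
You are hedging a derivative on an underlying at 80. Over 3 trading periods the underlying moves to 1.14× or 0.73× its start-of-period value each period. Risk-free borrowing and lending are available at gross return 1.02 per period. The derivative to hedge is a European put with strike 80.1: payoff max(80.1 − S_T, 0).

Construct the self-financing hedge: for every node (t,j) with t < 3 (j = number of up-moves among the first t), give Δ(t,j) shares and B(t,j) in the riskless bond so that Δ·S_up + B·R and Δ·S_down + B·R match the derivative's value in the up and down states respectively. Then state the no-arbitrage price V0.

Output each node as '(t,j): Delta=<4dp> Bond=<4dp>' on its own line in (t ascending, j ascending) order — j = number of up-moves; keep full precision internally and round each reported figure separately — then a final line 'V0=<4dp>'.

(0,0): Delta=-0.4367 Bond=43.2275
(1,0): Delta=-1.0000 Bond=76.9896
(1,1): Delta=-0.2874 Bond=30.4792
(2,0): Delta=-1.0000 Bond=78.5294
(2,1): Delta=-1.0000 Bond=78.5294
(2,2): Delta=-0.0986 Bond=11.4582
V0=8.2927

Risk-neutral probability p* = (R−d)/(u−d) = (1.02−0.73)/(1.14−0.73) = 0.7073.
Terminal payoffs: V(3,0)=48.9786, V(3,1)=31.4995, V(3,2)=4.2034, V(3,3)=0.0000
  t=2,j=0: stock 42.6320 → up 48.6005 (V=31.4995), down 31.1214 (V=48.9786). Price 35.8974; hedge Δ=-1.0000, bond B=78.5294.
  t=2,j=1: stock 66.5760 → up 75.8966 (V=4.2034), down 48.6005 (V=31.4995). Price 11.9534; hedge Δ=-1.0000, bond B=78.5294.
  t=2,j=2: stock 103.9680 → up 118.5235 (V=0.0000), down 75.8966 (V=4.2034). Price 1.2061; hedge Δ=-0.0986, bond B=11.4582.
  t=1,j=0: stock 58.4000 → up 66.5760 (V=11.9534), down 42.6320 (V=35.8974). Price 18.5896; hedge Δ=-1.0000, bond B=76.9896.
  t=1,j=1: stock 91.2000 → up 103.9680 (V=1.2061), down 66.5760 (V=11.9534). Price 4.2663; hedge Δ=-0.2874, bond B=30.4792.
  t=0,j=0: stock 80.0000 → up 91.2000 (V=4.2663), down 58.4000 (V=18.5896). Price 8.2927; hedge Δ=-0.4367, bond B=43.2275.
The time-0 hedge costs 8.2927, which is the no-arbitrage price.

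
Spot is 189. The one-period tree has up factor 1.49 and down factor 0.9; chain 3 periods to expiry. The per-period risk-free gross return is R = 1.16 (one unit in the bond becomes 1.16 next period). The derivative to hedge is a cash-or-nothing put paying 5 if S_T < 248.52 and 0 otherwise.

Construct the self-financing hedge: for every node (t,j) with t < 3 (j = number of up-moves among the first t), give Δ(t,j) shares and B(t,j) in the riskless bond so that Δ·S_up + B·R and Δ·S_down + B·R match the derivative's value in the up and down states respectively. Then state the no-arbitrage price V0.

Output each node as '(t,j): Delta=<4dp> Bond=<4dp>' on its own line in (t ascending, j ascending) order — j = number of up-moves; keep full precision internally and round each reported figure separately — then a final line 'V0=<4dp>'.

(0,0): Delta=-0.0164 Bond=4.9900
(1,0): Delta=-0.0189 Bond=6.2137
(1,1): Delta=-0.0145 Bond=5.2487
(2,0): Delta=0.0000 Bond=4.3103
(2,1): Delta=-0.0334 Bond=10.8854
(2,2): Delta=0.0000 Bond=0.0000
V0=1.8853

The replicating-portfolio and risk-neutral prices coincide; use p* = (1.16−0.9)/(1.49−0.9) = 0.4407 for the latter.
At expiry t=3: V(3,0)=5.0000, V(3,1)=5.0000, V(3,2)=0.0000, V(3,3)=0.0000
(2,0): S=153.0900. Δ = (V_up−V_dn)/(S_up−S_dn) = (5.0000−5.0000)/(228.1041−137.7810) = 0.0000. V = [p*·5.0000 + (1−p*)·5.0000]/1.16 = 4.3103. B = V − Δ·S = 4.3103.
(2,1): S=253.4490. Δ = (V_up−V_dn)/(S_up−S_dn) = (0.0000−5.0000)/(377.6390−228.1041) = -0.0334. V = [p*·0.0000 + (1−p*)·5.0000]/1.16 = 2.4109. B = V − Δ·S = 10.8854.
(2,2): S=419.5989. Δ = (V_up−V_dn)/(S_up−S_dn) = (0.0000−0.0000)/(625.2024−377.6390) = 0.0000. V = [p*·0.0000 + (1−p*)·0.0000]/1.16 = 0.0000. B = V − Δ·S = 0.0000.
(1,0): S=170.1000. Δ = (V_up−V_dn)/(S_up−S_dn) = (2.4109−4.3103)/(253.4490−153.0900) = -0.0189. V = [p*·2.4109 + (1−p*)·4.3103]/1.16 = 2.9942. B = V − Δ·S = 6.2137.
(1,1): S=281.6100. Δ = (V_up−V_dn)/(S_up−S_dn) = (0.0000−2.4109)/(419.5989−253.4490) = -0.0145. V = [p*·0.0000 + (1−p*)·2.4109]/1.16 = 1.1625. B = V − Δ·S = 5.2487.
(0,0): S=189.0000. Δ = (V_up−V_dn)/(S_up−S_dn) = (1.1625−2.9942)/(281.6100−170.1000) = -0.0164. V = [p*·1.1625 + (1−p*)·2.9942]/1.16 = 1.8853. B = V − Δ·S = 4.9900.
Check: Δ(0,0)·S0 + B(0,0) = 1.8853 = V0.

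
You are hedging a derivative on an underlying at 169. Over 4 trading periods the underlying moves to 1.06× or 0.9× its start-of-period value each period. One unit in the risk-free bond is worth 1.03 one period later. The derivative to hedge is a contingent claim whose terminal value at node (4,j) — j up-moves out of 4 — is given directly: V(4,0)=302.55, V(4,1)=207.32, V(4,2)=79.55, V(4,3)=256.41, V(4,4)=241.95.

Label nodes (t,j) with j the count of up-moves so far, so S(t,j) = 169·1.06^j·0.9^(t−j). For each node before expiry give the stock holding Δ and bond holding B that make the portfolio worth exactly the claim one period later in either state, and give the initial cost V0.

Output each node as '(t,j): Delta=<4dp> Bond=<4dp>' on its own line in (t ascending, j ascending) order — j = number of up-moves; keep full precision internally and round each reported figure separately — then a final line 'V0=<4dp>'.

No-arbitrage ⇒ martingale measure with p* = (R−d)/(u−d) = 0.8125.
At expiry t=4: V(4,0)=302.5500, V(4,1)=207.3200, V(4,2)=79.5500, V(4,3)=256.4100, V(4,4)=241.9500
  t=3,j=0: stock 123.2010 → up 130.5931 (V=207.3200), down 110.8809 (V=302.5500). Price 218.6171; hedge Δ=-4.8310, bond B=813.8046.
  t=3,j=1: stock 145.1034 → up 153.8096 (V=79.5500), down 130.5931 (V=207.3200). Price 100.4921; hedge Δ=-5.5034, bond B=899.0546.
  t=3,j=2: stock 170.8996 → up 181.1535 (V=256.4100), down 153.8096 (V=79.5500). Price 216.7464; hedge Δ=6.4680, bond B=-888.6286.
  t=3,j=3: stock 201.2817 → up 213.3586 (V=241.9500), down 181.1535 (V=256.4100). Price 237.5352; hedge Δ=-0.4490, bond B=327.9102.
  t=2,j=0: stock 136.8900 → up 145.1034 (V=100.4921), down 123.2010 (V=218.6171). Price 119.0685; hedge Δ=-5.3932, bond B=857.3497.
  t=2,j=1: stock 161.2260 → up 170.8996 (V=216.7464), down 145.1034 (V=100.4921). Price 189.2706; hedge Δ=4.5066, bond B=-537.3185.
  t=2,j=2: stock 189.8884 → up 201.2817 (V=237.5352), down 170.8996 (V=216.7464). Price 226.8323; hedge Δ=0.6842, bond B=96.9021.
  t=1,j=0: stock 152.1000 → up 161.2260 (V=189.2706), down 136.8900 (V=119.0685). Price 170.9783; hedge Δ=2.8847, bond B=-267.7846.
  t=1,j=1: stock 179.1400 → up 189.8884 (V=226.8323), down 161.2260 (V=189.2706). Price 213.3879; hedge Δ=1.3105, bond B=-21.3731.
  t=0,j=0: stock 169.0000 → up 179.1400 (V=213.3879), down 152.1000 (V=170.9783). Price 199.4525; hedge Δ=1.5684, bond B=-65.6070.
Each (Δ,B) replicates both successor values, so the strategy is self-financing and V0 is arbitrage-free.

(0,0): Delta=1.5684 Bond=-65.6070
(1,0): Delta=2.8847 Bond=-267.7846
(1,1): Delta=1.3105 Bond=-21.3731
(2,0): Delta=-5.3932 Bond=857.3497
(2,1): Delta=4.5066 Bond=-537.3185
(2,2): Delta=0.6842 Bond=96.9021
(3,0): Delta=-4.8310 Bond=813.8046
(3,1): Delta=-5.5034 Bond=899.0546
(3,2): Delta=6.4680 Bond=-888.6286
(3,3): Delta=-0.4490 Bond=327.9102
V0=199.4525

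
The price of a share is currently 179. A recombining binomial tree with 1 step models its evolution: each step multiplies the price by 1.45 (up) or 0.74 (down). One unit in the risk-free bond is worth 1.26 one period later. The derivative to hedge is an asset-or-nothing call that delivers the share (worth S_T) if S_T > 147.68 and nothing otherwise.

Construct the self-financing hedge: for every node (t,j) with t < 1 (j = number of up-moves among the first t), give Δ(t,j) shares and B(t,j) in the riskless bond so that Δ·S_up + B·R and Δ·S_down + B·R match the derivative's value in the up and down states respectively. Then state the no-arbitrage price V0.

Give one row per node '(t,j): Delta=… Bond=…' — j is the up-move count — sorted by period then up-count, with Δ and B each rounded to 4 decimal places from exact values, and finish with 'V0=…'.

No-arbitrage ⇒ martingale measure with p* = (R−d)/(u−d) = 0.7324.
At expiry t=1: V(1,0)=0.0000, V(1,1)=259.5500
(0,0): S=179.0000. Δ = (V_up−V_dn)/(S_up−S_dn) = (259.5500−0.0000)/(259.5500−132.4600) = 2.0423. V = [p*·259.5500 + (1−p*)·0.0000]/1.26 = 150.8674. B = V − Δ·S = -214.6960.
The time-0 hedge costs 150.8674, which is the no-arbitrage price.

(0,0): Delta=2.0423 Bond=-214.6960
V0=150.8674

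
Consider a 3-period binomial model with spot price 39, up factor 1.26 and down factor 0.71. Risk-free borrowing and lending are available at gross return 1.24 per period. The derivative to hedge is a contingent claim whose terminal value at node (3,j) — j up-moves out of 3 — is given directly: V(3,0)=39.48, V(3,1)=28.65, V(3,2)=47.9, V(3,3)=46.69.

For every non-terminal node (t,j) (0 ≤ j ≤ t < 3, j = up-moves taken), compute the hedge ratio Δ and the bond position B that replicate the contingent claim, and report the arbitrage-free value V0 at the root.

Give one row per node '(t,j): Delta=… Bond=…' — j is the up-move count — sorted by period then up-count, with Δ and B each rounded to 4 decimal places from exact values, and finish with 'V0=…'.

(0,0): Delta=0.0064 Bond=24.2665
(1,0): Delta=0.9614 Bond=3.6458
(1,1): Delta=-0.0139 Bond=31.0884
(2,0): Delta=-1.0016 Bond=43.1133
(2,1): Delta=1.0032 Bond=3.0645
(2,2): Delta=-0.0355 Bond=39.8887
V0=24.5162

No-arbitrage ⇒ martingale measure with p* = (R−d)/(u−d) = 0.9636.
At expiry t=3: V(3,0)=39.4800, V(3,1)=28.6500, V(3,2)=47.9000, V(3,3)=46.6900
Node (2,0) S=19.6599: V=(p*·28.6500+(1−p*)·39.4800)/1.24=23.4224; Δ=(28.6500−39.4800)/(24.7715−13.9585)=-1.0016; B=V−Δ·S=43.1133
Node (2,1) S=34.8894: V=(p*·47.9000+(1−p*)·28.6500)/1.24=38.0645; Δ=(47.9000−28.6500)/(43.9606−24.7715)=1.0032; B=V−Δ·S=3.0645
Node (2,2) S=61.9164: V=(p*·46.6900+(1−p*)·47.9000)/1.24=37.6887; Δ=(46.6900−47.9000)/(78.0147−43.9606)=-0.0355; B=V−Δ·S=39.8887
Node (1,0) S=27.6900: V=(p*·38.0645+(1−p*)·23.4224)/1.24=30.2678; Δ=(38.0645−23.4224)/(34.8894−19.6599)=0.9614; B=V−Δ·S=3.6458
Node (1,1) S=49.1400: V=(p*·37.6887+(1−p*)·38.0645)/1.24=30.4051; Δ=(37.6887−38.0645)/(61.9164−34.8894)=-0.0139; B=V−Δ·S=31.0884
Node (0,0) S=39.0000: V=(p*·30.4051+(1−p*)·30.2678)/1.24=24.5162; Δ=(30.4051−30.2678)/(49.1400−27.6900)=0.0064; B=V−Δ·S=24.2665
Root portfolio cost Δ·39+B reproduces V0=24.5162.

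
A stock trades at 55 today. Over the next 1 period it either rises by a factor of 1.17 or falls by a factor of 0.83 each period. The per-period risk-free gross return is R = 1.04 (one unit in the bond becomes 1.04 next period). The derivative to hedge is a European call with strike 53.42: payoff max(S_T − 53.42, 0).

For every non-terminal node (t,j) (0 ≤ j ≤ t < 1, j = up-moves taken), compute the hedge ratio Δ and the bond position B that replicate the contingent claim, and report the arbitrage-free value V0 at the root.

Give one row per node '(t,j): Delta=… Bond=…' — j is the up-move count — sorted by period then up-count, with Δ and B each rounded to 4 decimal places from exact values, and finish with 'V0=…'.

Under the risk-neutral measure, an up-move has probability p* = (R−d)/(u−d) = 0.6176 and values discount at R = 1.04.
Payoff layer (t=1): V(1,0)=0.0000, V(1,1)=10.9300
Node (0,0) S=55.0000: V=(p*·10.9300+(1−p*)·0.0000)/1.04=6.4912; Δ=(10.9300−0.0000)/(64.3500−45.6500)=0.5845; B=V−Δ·S=-25.6558
The time-0 hedge costs 6.4912, which is the no-arbitrage price.

(0,0): Delta=0.5845 Bond=-25.6558
V0=6.4912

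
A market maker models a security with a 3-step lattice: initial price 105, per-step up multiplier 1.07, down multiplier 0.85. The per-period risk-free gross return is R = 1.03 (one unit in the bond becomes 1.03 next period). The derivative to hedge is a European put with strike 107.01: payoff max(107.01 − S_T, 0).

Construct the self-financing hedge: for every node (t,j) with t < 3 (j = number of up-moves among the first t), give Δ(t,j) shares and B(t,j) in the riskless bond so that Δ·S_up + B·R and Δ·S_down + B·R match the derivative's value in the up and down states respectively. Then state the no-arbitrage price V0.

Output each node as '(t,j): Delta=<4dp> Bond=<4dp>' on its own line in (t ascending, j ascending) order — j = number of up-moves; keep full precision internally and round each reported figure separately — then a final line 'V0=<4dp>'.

The replicating-portfolio and risk-neutral prices coincide; use p* = (1.03−0.85)/(1.07−0.85) = 0.8182 for the latter.
Payoff layer (t=3): V(3,0)=42.5269, V(3,1)=25.8371, V(3,2)=4.8277, V(3,3)=0.0000
  t=2,j=0: stock 75.8625 → up 81.1729 (V=25.8371), down 64.4831 (V=42.5269). Price 28.0307; hedge Δ=-1.0000, bond B=103.8932.
  t=2,j=1: stock 95.4975 → up 102.1823 (V=4.8277), down 81.1729 (V=25.8371). Price 8.3957; hedge Δ=-1.0000, bond B=103.8932.
  t=2,j=2: stock 120.2145 → up 128.6295 (V=0.0000), down 102.1823 (V=4.8277). Price 0.8522; hedge Δ=-0.1825, bond B=22.7962.
  t=1,j=0: stock 89.2500 → up 95.4975 (V=8.3957), down 75.8625 (V=28.0307). Price 11.6172; hedge Δ=-1.0000, bond B=100.8672.
  t=1,j=1: stock 112.3500 → up 120.2145 (V=0.8522), down 95.4975 (V=8.3957). Price 2.1590; hedge Δ=-0.3052, bond B=36.4477.
  t=0,j=0: stock 105.0000 → up 112.3500 (V=2.1590), down 89.2500 (V=11.6172). Price 3.7657; hedge Δ=-0.4094, bond B=46.7576.
The time-0 hedge costs 3.7657, which is the no-arbitrage price.

(0,0): Delta=-0.4094 Bond=46.7576
(1,0): Delta=-1.0000 Bond=100.8672
(1,1): Delta=-0.3052 Bond=36.4477
(2,0): Delta=-1.0000 Bond=103.8932
(2,1): Delta=-1.0000 Bond=103.8932
(2,2): Delta=-0.1825 Bond=22.7962
V0=3.7657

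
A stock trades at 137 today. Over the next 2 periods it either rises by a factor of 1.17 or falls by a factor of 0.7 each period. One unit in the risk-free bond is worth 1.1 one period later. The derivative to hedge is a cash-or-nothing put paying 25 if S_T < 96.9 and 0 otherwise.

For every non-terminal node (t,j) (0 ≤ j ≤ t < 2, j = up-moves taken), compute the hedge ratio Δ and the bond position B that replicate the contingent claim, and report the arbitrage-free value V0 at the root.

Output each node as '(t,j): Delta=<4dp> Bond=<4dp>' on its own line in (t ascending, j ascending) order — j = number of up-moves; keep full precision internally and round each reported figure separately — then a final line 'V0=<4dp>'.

Risk-neutral probability p* = (R−d)/(u−d) = (1.1−0.7)/(1.17−0.7) = 0.8511.
At expiry t=2: V(2,0)=25.0000, V(2,1)=0.0000, V(2,2)=0.0000
(1,0): S=95.9000. Δ = (V_up−V_dn)/(S_up−S_dn) = (0.0000−25.0000)/(112.2030−67.1300) = -0.5547. V = [p*·0.0000 + (1−p*)·25.0000]/1.1 = 3.3849. B = V − Δ·S = 56.5764.
(1,1): S=160.2900. Δ = (V_up−V_dn)/(S_up−S_dn) = (0.0000−0.0000)/(187.5393−112.2030) = 0.0000. V = [p*·0.0000 + (1−p*)·0.0000]/1.1 = 0.0000. B = V − Δ·S = 0.0000.
(0,0): S=137.0000. Δ = (V_up−V_dn)/(S_up−S_dn) = (0.0000−3.3849)/(160.2900−95.9000) = -0.0526. V = [p*·0.0000 + (1−p*)·3.3849]/1.1 = 0.4583. B = V − Δ·S = 7.6602.
Root portfolio cost Δ·137+B reproduces V0=0.4583.

(0,0): Delta=-0.0526 Bond=7.6602
(1,0): Delta=-0.5547 Bond=56.5764
(1,1): Delta=0.0000 Bond=0.0000
V0=0.4583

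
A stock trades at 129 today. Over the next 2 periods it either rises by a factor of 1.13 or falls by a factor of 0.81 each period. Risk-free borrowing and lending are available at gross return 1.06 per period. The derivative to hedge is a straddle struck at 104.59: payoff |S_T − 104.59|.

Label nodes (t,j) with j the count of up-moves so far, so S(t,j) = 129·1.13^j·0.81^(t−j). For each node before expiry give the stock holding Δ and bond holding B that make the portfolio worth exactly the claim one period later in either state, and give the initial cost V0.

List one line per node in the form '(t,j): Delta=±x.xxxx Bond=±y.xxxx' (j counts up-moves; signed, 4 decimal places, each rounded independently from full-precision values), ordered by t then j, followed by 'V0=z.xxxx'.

(0,0): Delta=0.8005 Bond=-65.6497
(1,0): Delta=-0.1935 Bond=34.2724
(1,1): Delta=1.0000 Bond=-98.6698
V0=37.6148

The replicating-portfolio and risk-neutral prices coincide; use p* = (1.06−0.81)/(1.13−0.81) = 0.7813 for the latter.
Payoff layer (t=2): V(2,0)=19.9531, V(2,1)=13.4837, V(2,2)=60.1301
(1,0): S=104.4900. Δ = (V_up−V_dn)/(S_up−S_dn) = (13.4837−19.9531)/(118.0737−84.6369) = -0.1935. V = [p*·13.4837 + (1−p*)·19.9531]/1.06 = 14.0555. B = V − Δ·S = 34.2724.
(1,1): S=145.7700. Δ = (V_up−V_dn)/(S_up−S_dn) = (60.1301−13.4837)/(164.7201−118.0737) = 1.0000. V = [p*·60.1301 + (1−p*)·13.4837]/1.06 = 47.1002. B = V − Δ·S = -98.6698.
(0,0): S=129.0000. Δ = (V_up−V_dn)/(S_up−S_dn) = (47.1002−14.0555)/(145.7700−104.4900) = 0.8005. V = [p*·47.1002 + (1−p*)·14.0555]/1.06 = 37.6148. B = V − Δ·S = -65.6497.
Root portfolio cost Δ·129+B reproduces V0=37.6148.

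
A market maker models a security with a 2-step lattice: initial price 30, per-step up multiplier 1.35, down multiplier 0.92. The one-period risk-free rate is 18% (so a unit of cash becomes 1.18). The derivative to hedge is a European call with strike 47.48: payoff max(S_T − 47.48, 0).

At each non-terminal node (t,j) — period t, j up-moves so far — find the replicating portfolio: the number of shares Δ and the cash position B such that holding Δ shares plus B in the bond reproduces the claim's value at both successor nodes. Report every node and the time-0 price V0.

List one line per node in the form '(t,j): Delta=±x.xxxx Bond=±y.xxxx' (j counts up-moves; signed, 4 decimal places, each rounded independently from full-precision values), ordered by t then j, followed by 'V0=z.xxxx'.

(0,0): Delta=0.2858 Bond=-6.6848
(1,0): Delta=0.0000 Bond=0.0000
(1,1): Delta=0.4131 Bond=-13.0457
V0=1.8892

Since d<R<u, set p* = (R−d)/(u−d) = 0.6047; price each node as the discounted p*-expectation of its children.
At expiry t=2: V(2,0)=0.0000, V(2,1)=0.0000, V(2,2)=7.1950
Node (1,0) S=27.6000: V=(p*·0.0000+(1−p*)·0.0000)/1.18=0.0000; Δ=(0.0000−0.0000)/(37.2600−25.3920)=0.0000; B=V−Δ·S=0.0000
Node (1,1) S=40.5000: V=(p*·7.1950+(1−p*)·0.0000)/1.18=3.6868; Δ=(7.1950−0.0000)/(54.6750−37.2600)=0.4131; B=V−Δ·S=-13.0457
Node (0,0) S=30.0000: V=(p*·3.6868+(1−p*)·0.0000)/1.18=1.8892; Δ=(3.6868−0.0000)/(40.5000−27.6000)=0.2858; B=V−Δ·S=-6.6848
Root portfolio cost Δ·30+B reproduces V0=1.8892.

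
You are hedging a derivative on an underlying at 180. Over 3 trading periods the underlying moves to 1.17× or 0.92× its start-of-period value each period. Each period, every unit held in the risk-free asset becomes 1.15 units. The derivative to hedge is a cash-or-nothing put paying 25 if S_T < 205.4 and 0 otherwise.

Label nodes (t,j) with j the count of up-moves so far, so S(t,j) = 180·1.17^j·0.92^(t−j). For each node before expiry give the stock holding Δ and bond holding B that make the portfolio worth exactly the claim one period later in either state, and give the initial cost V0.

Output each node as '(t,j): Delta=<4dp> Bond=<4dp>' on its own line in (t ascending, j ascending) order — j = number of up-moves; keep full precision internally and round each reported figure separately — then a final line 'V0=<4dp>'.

(0,0): Delta=-0.0618 Bond=11.4292
(1,0): Delta=-0.4831 Bond=82.9036
(1,1): Delta=-0.0330 Bond=7.0775
(2,0): Delta=0.0000 Bond=21.7391
(2,1): Delta=-0.5161 Bond=101.7391
(2,2): Delta=0.0000 Bond=0.0000
V0=0.2988

The replicating-portfolio and risk-neutral prices coincide; use p* = (1.15−0.92)/(1.17−0.92) = 0.9200 for the latter.
Terminal payoffs: V(3,0)=25.0000, V(3,1)=25.0000, V(3,2)=0.0000, V(3,3)=0.0000
Node (2,0) S=152.3520: V=(p*·25.0000+(1−p*)·25.0000)/1.15=21.7391; Δ=(25.0000−25.0000)/(178.2518−140.1638)=0.0000; B=V−Δ·S=21.7391
Node (2,1) S=193.7520: V=(p*·0.0000+(1−p*)·25.0000)/1.15=1.7391; Δ=(0.0000−25.0000)/(226.6898−178.2518)=-0.5161; B=V−Δ·S=101.7391
Node (2,2) S=246.4020: V=(p*·0.0000+(1−p*)·0.0000)/1.15=0.0000; Δ=(0.0000−0.0000)/(288.2903−226.6898)=0.0000; B=V−Δ·S=0.0000
Node (1,0) S=165.6000: V=(p*·1.7391+(1−p*)·21.7391)/1.15=2.9036; Δ=(1.7391−21.7391)/(193.7520−152.3520)=-0.4831; B=V−Δ·S=82.9036
Node (1,1) S=210.6000: V=(p*·0.0000+(1−p*)·1.7391)/1.15=0.1210; Δ=(0.0000−1.7391)/(246.4020−193.7520)=-0.0330; B=V−Δ·S=7.0775
Node (0,0) S=180.0000: V=(p*·0.1210+(1−p*)·2.9036)/1.15=0.2988; Δ=(0.1210−2.9036)/(210.6000−165.6000)=-0.0618; B=V−Δ·S=11.4292
Root portfolio cost Δ·180+B reproduces V0=0.2988.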